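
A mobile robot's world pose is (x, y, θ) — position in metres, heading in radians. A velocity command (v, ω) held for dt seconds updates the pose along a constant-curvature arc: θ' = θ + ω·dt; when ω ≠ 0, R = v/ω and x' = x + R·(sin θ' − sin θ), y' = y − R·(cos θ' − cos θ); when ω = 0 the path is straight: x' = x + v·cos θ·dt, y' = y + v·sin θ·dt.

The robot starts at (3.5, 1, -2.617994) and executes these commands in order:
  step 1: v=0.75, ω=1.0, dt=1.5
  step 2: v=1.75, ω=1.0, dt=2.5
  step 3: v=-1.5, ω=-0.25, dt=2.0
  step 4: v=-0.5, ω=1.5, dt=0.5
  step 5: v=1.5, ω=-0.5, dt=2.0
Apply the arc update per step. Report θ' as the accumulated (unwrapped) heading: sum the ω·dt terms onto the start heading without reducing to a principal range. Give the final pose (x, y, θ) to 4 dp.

step 1: θ'=-1.1180 (R=0.7500) → pose (3.2006, 0.0224, -1.1180)
step 2: θ'=1.3820 (R=1.7500) → pose (6.4931, 0.4595, 1.3820)
step 3: θ'=0.8820 (R=6.0000) → pose (5.2318, -2.2281, 0.8820)
step 4: θ'=1.6320 (R=-0.3333) → pose (5.1565, -2.4603, 1.6320)
step 5: θ'=0.6320 (R=-3.0000) → pose (6.3785, 0.1437, 0.6320)

(6.3785, 0.1437, 0.6320)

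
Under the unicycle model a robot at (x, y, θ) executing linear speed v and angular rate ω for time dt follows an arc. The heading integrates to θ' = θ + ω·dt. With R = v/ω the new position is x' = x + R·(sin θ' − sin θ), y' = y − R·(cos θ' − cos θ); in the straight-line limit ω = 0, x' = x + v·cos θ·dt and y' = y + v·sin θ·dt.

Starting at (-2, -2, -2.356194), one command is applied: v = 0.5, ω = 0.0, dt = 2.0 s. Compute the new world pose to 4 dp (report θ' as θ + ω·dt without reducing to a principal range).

(-2.7071, -2.7071, -2.3562)

θ' = -2.3562 + 0.0·2.0 = -2.3562
ω = 0 → straight: x' = -2 + 0.5·cos(-2.3562)·2.0 = -2.7071
y' = -2 + 0.5·sin(-2.3562)·2.0 = -2.7071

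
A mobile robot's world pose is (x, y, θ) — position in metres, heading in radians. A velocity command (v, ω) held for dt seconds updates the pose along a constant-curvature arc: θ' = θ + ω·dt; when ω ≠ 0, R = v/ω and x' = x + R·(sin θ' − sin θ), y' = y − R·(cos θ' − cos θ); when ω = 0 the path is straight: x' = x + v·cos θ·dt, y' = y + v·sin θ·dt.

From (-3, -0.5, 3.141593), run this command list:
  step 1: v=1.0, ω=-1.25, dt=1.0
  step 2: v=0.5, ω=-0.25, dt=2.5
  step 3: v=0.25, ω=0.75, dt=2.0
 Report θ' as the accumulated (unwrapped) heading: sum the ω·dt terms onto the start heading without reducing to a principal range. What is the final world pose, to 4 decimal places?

step 1: θ'=1.8916 (R=-0.8000) → pose (-3.7592, 0.0477, 1.8916)
step 2: θ'=1.2666 (R=-2.0000) → pose (-3.7694, 1.2775, 1.2666)
step 3: θ'=2.7666 (R=0.3333) → pose (-3.9653, 1.6875, 2.7666)

(-3.9653, 1.6875, 2.7666)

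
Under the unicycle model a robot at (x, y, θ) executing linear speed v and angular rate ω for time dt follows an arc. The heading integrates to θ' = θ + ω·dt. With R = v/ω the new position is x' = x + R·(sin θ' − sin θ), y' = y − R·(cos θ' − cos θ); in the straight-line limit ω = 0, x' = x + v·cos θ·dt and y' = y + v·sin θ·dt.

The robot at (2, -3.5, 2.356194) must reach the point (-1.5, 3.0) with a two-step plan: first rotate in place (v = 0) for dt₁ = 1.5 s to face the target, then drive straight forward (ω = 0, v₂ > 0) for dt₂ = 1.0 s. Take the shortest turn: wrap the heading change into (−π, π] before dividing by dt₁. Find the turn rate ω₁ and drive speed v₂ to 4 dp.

ω₁ = -0.1943, v₂ = 7.3824

heading to target = atan2(3−-3.5, -1.5−2) = 2.0647
Δθ = wrap(2.0647 − 2.3562) = -0.2915; ω₁ = Δθ/dt₁ = -0.1943
distance = √((-1.5−2)² + (3−-3.5)²) = 7.3824; v₂ = distance/dt₂ = 7.3824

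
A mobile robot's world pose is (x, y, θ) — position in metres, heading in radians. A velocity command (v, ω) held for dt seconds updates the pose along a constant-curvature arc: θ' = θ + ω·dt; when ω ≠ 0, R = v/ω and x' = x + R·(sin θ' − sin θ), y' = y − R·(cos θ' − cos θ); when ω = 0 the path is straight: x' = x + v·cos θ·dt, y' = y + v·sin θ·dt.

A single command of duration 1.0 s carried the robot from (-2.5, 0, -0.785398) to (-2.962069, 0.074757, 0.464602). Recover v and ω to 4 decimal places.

Δθ = 0.464602 − -0.785398 = 1.250000
ω = Δθ/dt = 1.250000/1.0 = 1.2500
R = Δx/(sin θ' − sin θ) = -0.4000
v = R·ω = -0.4000·1.2500 = -0.5000

v = -0.5000, ω = 1.2500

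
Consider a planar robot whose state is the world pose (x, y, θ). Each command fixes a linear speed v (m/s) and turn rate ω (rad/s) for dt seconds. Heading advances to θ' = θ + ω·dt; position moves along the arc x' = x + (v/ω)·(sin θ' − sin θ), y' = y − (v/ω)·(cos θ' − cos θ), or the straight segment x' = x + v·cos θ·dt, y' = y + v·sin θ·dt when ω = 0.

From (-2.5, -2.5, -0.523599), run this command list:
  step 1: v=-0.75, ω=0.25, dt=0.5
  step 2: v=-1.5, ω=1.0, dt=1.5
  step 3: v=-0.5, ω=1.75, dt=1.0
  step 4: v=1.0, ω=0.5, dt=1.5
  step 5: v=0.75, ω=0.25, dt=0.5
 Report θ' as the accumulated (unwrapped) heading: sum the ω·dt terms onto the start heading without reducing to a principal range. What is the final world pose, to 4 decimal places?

(-6.3671, -3.7512, 3.7264)

step 1: θ'=-0.3986 (R=-3.0000) → pose (-2.8356, -2.3333, -0.3986)
step 2: θ'=1.1014 (R=-1.5000) → pose (-4.7556, -3.0371, 1.1014)
step 3: θ'=2.8514 (R=-0.2857) → pose (-4.5825, -3.4402, 2.8514)
step 4: θ'=3.6014 (R=2.0000) → pose (-6.0423, -3.5643, 3.6014)
step 5: θ'=3.7264 (R=3.0000) → pose (-6.3671, -3.7512, 3.7264)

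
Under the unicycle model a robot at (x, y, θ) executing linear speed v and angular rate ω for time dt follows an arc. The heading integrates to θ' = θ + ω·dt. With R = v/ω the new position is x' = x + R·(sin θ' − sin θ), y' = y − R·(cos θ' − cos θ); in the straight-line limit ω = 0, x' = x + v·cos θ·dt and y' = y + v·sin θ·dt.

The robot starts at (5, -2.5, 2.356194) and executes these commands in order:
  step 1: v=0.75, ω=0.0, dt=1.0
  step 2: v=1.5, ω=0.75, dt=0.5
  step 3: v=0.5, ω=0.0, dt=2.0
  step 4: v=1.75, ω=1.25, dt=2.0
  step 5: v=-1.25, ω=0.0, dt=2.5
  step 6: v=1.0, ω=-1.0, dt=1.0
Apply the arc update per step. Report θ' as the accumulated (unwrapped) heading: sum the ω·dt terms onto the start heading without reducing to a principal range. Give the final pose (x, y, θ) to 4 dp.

step 1: θ'=2.3562 (straight) → pose (4.4697, -1.9697, 2.3562)
step 2: θ'=2.7312 (R=2.0000) → pose (3.8534, -1.5500, 2.7312)
step 3: θ'=2.7312 (straight) → pose (2.9364, -1.1510, 2.7312)
step 4: θ'=5.2312 (R=1.4000) → pose (1.1621, -3.1289, 5.2312)
step 5: θ'=5.2312 (straight) → pose (-0.3874, -0.4151, 5.2312)
step 6: θ'=4.2312 (R=-1.0000) → pose (-0.3694, -1.3738, 4.2312)

(-0.3694, -1.3738, 4.2312)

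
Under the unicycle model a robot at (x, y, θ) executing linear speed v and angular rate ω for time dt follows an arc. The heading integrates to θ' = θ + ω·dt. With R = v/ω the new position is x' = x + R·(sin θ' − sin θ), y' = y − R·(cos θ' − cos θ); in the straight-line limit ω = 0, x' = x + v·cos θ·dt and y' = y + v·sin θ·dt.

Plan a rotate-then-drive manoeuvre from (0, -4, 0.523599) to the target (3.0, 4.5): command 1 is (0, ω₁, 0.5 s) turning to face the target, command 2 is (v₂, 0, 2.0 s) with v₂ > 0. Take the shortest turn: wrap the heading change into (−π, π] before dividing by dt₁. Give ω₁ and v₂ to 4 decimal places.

ω₁ = 1.4158, v₂ = 4.5069

heading to target = atan2(4.5−-4, 3−0) = 1.2315
Δθ = wrap(1.2315 − 0.5236) = 0.7079; ω₁ = Δθ/dt₁ = 1.4158
distance = √((3−0)² + (4.5−-4)²) = 9.0139; v₂ = distance/dt₂ = 4.5069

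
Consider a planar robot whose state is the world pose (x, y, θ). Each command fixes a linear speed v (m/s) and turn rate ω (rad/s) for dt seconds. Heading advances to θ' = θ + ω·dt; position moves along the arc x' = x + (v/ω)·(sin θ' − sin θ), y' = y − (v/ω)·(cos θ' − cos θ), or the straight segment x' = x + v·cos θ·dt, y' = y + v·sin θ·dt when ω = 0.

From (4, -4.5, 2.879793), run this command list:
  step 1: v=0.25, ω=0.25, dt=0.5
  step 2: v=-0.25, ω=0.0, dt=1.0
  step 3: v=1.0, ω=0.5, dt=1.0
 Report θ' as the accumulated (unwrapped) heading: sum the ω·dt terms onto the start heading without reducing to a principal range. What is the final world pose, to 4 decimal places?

step 1: θ'=3.0048 (R=1.0000) → pose (3.8776, -4.4753, 3.0048)
step 2: θ'=3.0048 (straight) → pose (4.1252, -4.5094, 3.0048)
step 3: θ'=3.5048 (R=2.0000) → pose (3.1419, -4.6211, 3.5048)

(3.1419, -4.6211, 3.5048)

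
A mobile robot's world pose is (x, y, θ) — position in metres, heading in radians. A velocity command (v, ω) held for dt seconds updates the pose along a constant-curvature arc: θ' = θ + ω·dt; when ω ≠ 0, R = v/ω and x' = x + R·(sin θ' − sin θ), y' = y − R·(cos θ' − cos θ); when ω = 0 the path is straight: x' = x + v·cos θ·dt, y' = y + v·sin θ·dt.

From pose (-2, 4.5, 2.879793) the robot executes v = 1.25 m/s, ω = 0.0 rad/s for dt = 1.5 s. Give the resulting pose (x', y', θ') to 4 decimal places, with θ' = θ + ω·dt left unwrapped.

(-3.8111, 4.9853, 2.8798)

θ' = 2.8798 + 0.0·1.5 = 2.8798
ω = 0 → straight: x' = -2 + 1.25·cos(2.8798)·1.5 = -3.8111
y' = 4.5 + 1.25·sin(2.8798)·1.5 = 4.9853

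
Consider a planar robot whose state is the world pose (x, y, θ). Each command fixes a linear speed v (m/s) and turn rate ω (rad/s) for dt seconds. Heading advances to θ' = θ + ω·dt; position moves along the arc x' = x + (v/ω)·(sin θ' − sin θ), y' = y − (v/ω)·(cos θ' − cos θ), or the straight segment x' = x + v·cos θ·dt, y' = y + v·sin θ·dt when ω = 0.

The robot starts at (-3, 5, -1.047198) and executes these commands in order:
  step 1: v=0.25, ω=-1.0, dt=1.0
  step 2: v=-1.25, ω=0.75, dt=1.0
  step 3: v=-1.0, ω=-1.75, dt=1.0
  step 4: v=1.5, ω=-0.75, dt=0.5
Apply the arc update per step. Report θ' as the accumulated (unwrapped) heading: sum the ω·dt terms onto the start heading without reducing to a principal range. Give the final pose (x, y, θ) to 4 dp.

(-3.1168, 6.7676, -3.4222)

step 1: θ'=-2.0472 (R=-0.2500) → pose (-2.9943, 4.7604, -2.0472)
step 2: θ'=-1.2972 (R=-1.6667) → pose (-2.8708, 5.9750, -1.2972)
step 3: θ'=-3.0472 (R=0.5714) → pose (-2.3744, 6.6983, -3.0472)
step 4: θ'=-3.4222 (R=-2.0000) → pose (-3.1168, 6.7676, -3.4222)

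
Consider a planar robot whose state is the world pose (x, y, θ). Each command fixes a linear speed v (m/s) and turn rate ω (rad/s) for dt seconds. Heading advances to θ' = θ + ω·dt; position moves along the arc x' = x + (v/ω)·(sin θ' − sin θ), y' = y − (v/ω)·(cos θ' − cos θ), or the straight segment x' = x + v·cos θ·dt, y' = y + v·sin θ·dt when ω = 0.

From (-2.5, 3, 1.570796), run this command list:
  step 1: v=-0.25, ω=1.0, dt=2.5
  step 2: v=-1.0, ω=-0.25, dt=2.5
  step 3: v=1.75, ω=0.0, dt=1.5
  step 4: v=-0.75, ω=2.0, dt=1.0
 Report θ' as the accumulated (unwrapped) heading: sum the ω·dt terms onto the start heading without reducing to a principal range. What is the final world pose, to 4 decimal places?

step 1: θ'=4.0708 (R=-0.2500) → pose (-2.0497, 2.8504, 4.0708)
step 2: θ'=3.4458 (R=4.0000) → pose (-0.0433, 4.2728, 3.4458)
step 3: θ'=3.4458 (straight) → pose (-2.5477, 3.4866, 3.4458)
step 4: θ'=5.4458 (R=-0.3750) → pose (-2.3815, 4.0954, 5.4458)

(-2.3815, 4.0954, 5.4458)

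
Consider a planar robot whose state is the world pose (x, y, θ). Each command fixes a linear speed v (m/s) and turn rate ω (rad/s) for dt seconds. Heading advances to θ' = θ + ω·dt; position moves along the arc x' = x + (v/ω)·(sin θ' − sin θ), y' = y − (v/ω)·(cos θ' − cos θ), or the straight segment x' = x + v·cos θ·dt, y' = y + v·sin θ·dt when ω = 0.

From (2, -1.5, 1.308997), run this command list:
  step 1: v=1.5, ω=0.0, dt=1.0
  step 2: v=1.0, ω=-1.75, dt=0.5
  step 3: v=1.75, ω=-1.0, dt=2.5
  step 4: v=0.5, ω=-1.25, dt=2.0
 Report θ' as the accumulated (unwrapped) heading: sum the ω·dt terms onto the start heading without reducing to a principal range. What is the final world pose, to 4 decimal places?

(4.2279, -1.9682, -4.5660)

step 1: θ'=1.3090 (straight) → pose (2.3882, -0.0511, 1.3090)
step 2: θ'=0.4340 (R=-0.5714) → pose (2.6999, 0.3194, 0.4340)
step 3: θ'=-2.0660 (R=-1.7500) → pose (4.9755, -2.0999, -2.0660)
step 4: θ'=-4.5660 (R=-0.4000) → pose (4.2279, -1.9682, -4.5660)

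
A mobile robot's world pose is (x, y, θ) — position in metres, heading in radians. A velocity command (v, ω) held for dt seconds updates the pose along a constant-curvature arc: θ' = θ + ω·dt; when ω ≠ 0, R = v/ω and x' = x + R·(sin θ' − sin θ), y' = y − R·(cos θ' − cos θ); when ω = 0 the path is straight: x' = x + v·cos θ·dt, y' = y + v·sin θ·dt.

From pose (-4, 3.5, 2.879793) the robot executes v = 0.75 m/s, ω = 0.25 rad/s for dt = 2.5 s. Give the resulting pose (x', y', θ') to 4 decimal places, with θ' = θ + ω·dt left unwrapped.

(-5.8423, 3.4065, 3.5048)

θ' = 2.8798 + 0.25·2.5 = 3.5048
R = v/ω = 0.75/0.25 = 3.0000
x' = -4 + 3.0000·(sin 3.5048 − sin 2.8798) = -5.8423
y' = 3.5 − 3.0000·(cos 3.5048 − cos 2.8798) = 3.4065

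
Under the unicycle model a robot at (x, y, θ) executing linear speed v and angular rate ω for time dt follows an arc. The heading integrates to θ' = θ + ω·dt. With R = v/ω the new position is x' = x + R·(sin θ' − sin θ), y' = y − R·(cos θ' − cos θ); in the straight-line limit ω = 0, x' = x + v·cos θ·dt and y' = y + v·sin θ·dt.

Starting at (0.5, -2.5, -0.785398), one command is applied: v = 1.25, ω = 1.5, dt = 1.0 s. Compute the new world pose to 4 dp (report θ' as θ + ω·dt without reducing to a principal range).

θ' = -0.7854 + 1.5·1.0 = 0.7146
R = v/ω = 1.25/1.5 = 0.8333
x' = 0.5 + 0.8333·(sin 0.7146 − sin -0.7854) = 1.6354
y' = -2.5 − 0.8333·(cos 0.7146 − cos -0.7854) = -2.5402

(1.6354, -2.5402, 0.7146)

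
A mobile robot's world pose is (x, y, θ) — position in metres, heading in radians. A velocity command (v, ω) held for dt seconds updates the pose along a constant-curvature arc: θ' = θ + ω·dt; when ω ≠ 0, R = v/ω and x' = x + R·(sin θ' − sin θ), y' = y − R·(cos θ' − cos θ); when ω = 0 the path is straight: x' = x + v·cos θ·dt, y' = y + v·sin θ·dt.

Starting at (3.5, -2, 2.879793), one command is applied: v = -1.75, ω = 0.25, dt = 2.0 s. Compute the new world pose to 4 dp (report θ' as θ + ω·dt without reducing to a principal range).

θ' = 2.8798 + 0.25·2.0 = 3.3798
R = v/ω = -1.75/0.25 = -7.0000
x' = 3.5 + -7.0000·(sin 3.3798 − sin 2.8798) = 6.9634
y' = -2 − -7.0000·(cos 3.3798 − cos 2.8798) = -2.0409

(6.9634, -2.0409, 3.3798)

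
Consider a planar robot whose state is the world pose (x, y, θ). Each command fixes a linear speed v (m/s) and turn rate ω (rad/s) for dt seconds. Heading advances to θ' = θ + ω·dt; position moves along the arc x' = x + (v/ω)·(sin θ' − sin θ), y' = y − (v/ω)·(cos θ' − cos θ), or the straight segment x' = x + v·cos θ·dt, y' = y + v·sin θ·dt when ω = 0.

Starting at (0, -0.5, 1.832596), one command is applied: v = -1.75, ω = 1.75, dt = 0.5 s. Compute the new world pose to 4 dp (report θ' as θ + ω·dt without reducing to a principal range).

(0.5454, -1.1485, 2.7076)

θ' = 1.8326 + 1.75·0.5 = 2.7076
R = v/ω = -1.75/1.75 = -1.0000
x' = 0 + -1.0000·(sin 2.7076 − sin 1.8326) = 0.5454
y' = -0.5 − -1.0000·(cos 2.7076 − cos 1.8326) = -1.1485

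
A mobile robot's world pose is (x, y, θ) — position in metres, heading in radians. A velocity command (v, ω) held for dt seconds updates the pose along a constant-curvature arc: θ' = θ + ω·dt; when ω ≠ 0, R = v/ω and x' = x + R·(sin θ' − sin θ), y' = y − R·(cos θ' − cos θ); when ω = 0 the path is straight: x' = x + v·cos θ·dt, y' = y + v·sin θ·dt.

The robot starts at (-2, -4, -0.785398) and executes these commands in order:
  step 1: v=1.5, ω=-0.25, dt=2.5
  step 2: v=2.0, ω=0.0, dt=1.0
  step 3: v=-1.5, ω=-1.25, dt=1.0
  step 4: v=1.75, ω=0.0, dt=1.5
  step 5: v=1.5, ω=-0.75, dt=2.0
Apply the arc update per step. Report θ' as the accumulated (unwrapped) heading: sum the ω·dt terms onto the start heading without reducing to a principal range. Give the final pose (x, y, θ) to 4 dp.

(-4.3266, -8.4941, -4.1604)

step 1: θ'=-1.4104 (R=-6.0000) → pose (-0.3197, -7.2844, -1.4104)
step 2: θ'=-1.4104 (straight) → pose (-0.0002, -9.2587, -1.4104)
step 3: θ'=-2.6604 (R=1.2000) → pose (0.6290, -8.0033, -2.6604)
step 4: θ'=-2.6604 (straight) → pose (-1.6980, -9.2183, -2.6604)
step 5: θ'=-4.1604 (R=-2.0000) → pose (-4.3266, -8.4941, -4.1604)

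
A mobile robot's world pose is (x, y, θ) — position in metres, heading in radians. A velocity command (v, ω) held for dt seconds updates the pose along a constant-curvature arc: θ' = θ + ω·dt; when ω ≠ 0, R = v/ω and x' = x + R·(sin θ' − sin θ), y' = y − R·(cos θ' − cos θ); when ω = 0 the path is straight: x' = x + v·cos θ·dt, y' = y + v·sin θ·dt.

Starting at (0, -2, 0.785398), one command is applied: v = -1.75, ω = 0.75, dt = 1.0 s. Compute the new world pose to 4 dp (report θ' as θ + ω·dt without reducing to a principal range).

(-0.6820, -3.5673, 1.5354)

θ' = 0.7854 + 0.75·1.0 = 1.5354
R = v/ω = -1.75/0.75 = -2.3333
x' = 0 + -2.3333·(sin 1.5354 − sin 0.7854) = -0.6820
y' = -2 − -2.3333·(cos 1.5354 − cos 0.7854) = -3.5673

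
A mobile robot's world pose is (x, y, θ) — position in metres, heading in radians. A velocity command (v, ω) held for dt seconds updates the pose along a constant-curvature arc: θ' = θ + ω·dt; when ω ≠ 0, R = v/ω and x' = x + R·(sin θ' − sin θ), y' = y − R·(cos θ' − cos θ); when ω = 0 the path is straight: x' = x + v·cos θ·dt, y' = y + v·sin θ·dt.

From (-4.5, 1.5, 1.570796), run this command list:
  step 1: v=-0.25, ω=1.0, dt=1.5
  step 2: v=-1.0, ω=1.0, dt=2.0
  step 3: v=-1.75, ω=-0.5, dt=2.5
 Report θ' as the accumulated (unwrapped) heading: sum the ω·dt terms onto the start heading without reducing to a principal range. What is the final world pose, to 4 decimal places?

(-2.1815, 6.5499, 3.8208)

step 1: θ'=3.0708 (R=-0.2500) → pose (-4.2677, 1.2506, 3.0708)
step 2: θ'=5.0708 (R=-1.0000) → pose (-3.2605, 2.5989, 5.0708)
step 3: θ'=3.8208 (R=3.5000) → pose (-2.1815, 6.5499, 3.8208)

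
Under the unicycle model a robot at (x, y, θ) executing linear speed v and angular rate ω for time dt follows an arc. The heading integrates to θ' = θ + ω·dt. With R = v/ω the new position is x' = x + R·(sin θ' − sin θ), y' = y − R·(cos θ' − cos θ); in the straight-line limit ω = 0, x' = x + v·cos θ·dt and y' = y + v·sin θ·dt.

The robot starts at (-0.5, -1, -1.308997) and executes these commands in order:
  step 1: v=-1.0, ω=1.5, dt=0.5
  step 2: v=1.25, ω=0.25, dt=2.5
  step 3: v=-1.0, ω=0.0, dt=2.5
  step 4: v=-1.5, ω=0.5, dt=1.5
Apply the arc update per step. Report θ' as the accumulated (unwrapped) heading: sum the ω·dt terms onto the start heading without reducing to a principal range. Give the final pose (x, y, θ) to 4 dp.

(-2.2909, -2.4605, 0.8160)

step 1: θ'=-0.5590 (R=-0.6667) → pose (-0.7904, -0.6074, -0.5590)
step 2: θ'=0.0660 (R=5.0000) → pose (2.1911, -1.3575, 0.0660)
step 3: θ'=0.0660 (straight) → pose (-0.3035, -1.5224, 0.0660)
step 4: θ'=0.8160 (R=-3.0000) → pose (-2.2909, -2.4605, 0.8160)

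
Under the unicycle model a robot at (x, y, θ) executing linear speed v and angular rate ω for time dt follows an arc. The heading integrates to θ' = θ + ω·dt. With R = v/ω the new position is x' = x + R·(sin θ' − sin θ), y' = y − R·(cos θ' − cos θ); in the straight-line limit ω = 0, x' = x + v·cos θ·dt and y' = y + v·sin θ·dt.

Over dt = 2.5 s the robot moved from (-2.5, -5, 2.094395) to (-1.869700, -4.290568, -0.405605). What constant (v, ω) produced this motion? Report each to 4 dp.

Δθ = -0.405605 − 2.094395 = -2.500000
ω = Δθ/dt = -2.500000/2.5 = -1.0000
R = −Δy/(cos θ' − cos θ) = -0.5000
v = R·ω = -0.5000·-1.0000 = 0.5000

v = 0.5000, ω = -1.0000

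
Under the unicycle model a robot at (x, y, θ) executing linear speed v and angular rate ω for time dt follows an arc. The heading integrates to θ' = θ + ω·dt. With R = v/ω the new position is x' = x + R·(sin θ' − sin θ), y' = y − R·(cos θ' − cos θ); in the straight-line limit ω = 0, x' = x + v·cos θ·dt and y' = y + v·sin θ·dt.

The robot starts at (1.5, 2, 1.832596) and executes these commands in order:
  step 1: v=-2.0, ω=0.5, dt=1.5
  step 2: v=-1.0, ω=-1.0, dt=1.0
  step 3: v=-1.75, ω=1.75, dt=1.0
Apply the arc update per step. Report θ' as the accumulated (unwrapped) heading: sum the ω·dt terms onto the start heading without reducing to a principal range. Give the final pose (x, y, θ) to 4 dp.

(4.9017, -2.1619, 3.3326)

step 1: θ'=2.5826 (R=-4.0000) → pose (3.2424, -0.3559, 2.5826)
step 2: θ'=1.5826 (R=1.0000) → pose (3.7120, -1.1919, 1.5826)
step 3: θ'=3.3326 (R=-1.0000) → pose (4.9017, -2.1619, 3.3326)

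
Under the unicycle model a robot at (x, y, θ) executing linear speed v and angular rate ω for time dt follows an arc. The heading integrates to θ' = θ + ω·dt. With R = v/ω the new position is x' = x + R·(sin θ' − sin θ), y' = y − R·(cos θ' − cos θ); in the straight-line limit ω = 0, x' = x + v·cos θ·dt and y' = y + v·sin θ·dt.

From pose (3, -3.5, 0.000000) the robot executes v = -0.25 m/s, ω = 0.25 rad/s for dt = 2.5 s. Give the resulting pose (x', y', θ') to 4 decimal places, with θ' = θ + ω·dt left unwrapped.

(2.4149, -3.6890, 0.6250)

θ' = 0.0000 + 0.25·2.5 = 0.6250
R = v/ω = -0.25/0.25 = -1.0000
x' = 3 + -1.0000·(sin 0.6250 − sin 0.0000) = 2.4149
y' = -3.5 − -1.0000·(cos 0.6250 − cos 0.0000) = -3.6890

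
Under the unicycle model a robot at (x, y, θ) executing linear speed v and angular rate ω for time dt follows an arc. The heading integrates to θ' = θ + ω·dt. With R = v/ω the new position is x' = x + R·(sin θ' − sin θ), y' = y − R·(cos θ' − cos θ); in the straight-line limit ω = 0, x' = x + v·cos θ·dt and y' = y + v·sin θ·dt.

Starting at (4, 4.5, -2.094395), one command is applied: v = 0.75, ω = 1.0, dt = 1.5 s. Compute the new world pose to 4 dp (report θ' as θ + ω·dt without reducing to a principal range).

(4.2295, 3.5036, -0.5944)

θ' = -2.0944 + 1.0·1.5 = -0.5944
R = v/ω = 0.75/1.0 = 0.7500
x' = 4 + 0.7500·(sin -0.5944 − sin -2.0944) = 4.2295
y' = 4.5 − 0.7500·(cos -0.5944 − cos -2.0944) = 3.5036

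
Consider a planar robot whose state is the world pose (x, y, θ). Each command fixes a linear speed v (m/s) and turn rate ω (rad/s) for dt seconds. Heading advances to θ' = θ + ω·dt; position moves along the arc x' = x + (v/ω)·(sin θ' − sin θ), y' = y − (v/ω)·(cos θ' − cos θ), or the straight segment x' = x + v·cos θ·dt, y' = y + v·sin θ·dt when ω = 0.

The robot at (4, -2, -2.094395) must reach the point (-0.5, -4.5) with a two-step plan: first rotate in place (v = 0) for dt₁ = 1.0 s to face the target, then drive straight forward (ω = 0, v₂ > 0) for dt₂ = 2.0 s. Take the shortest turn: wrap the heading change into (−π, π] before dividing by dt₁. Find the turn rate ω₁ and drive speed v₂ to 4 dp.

heading to target = atan2(-4.5−-2, -0.5−4) = -2.6345
Δθ = wrap(-2.6345 − -2.0944) = -0.5401; ω₁ = Δθ/dt₁ = -0.5401
distance = √((-0.5−4)² + (-4.5−-2)²) = 5.1478; v₂ = distance/dt₂ = 2.5739

ω₁ = -0.5401, v₂ = 2.5739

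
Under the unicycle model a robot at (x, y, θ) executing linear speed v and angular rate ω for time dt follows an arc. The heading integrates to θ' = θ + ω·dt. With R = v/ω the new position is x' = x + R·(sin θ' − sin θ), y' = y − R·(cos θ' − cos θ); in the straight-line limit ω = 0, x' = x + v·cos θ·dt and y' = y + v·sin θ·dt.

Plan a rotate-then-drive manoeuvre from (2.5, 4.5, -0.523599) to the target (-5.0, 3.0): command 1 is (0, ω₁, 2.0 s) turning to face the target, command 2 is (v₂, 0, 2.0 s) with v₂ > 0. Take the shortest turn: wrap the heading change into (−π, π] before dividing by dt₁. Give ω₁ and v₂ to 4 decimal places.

ω₁ = -1.2103, v₂ = 3.8243

heading to target = atan2(3−4.5, -5−2.5) = -2.9442
Δθ = wrap(-2.9442 − -0.5236) = -2.4206; ω₁ = Δθ/dt₁ = -1.2103
distance = √((-5−2.5)² + (3−4.5)²) = 7.6485; v₂ = distance/dt₂ = 3.8243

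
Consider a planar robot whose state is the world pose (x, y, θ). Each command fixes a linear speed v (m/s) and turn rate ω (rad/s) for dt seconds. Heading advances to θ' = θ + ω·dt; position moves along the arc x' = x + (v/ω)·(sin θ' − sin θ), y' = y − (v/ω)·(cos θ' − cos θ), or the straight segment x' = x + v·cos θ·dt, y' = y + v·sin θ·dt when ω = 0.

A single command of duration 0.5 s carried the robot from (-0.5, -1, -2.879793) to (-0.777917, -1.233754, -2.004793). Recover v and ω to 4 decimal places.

Δθ = -2.004793 − -2.879793 = 0.875000
ω = Δθ/dt = 0.875000/0.5 = 1.7500
R = Δx/(sin θ' − sin θ) = 0.4286
v = R·ω = 0.4286·1.7500 = 0.7500

v = 0.7500, ω = 1.7500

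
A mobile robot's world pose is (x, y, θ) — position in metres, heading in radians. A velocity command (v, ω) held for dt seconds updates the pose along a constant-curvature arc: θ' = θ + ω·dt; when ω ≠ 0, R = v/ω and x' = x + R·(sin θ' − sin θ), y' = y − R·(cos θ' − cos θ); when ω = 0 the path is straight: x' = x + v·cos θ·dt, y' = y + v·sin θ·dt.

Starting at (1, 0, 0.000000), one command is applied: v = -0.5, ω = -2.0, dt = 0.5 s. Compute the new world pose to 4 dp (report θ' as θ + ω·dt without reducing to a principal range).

θ' = 0.0000 + -2.0·0.5 = -1.0000
R = v/ω = -0.5/-2.0 = 0.2500
x' = 1 + 0.2500·(sin -1.0000 − sin 0.0000) = 0.7896
y' = 0 − 0.2500·(cos -1.0000 − cos 0.0000) = 0.1149

(0.7896, 0.1149, -1.0000)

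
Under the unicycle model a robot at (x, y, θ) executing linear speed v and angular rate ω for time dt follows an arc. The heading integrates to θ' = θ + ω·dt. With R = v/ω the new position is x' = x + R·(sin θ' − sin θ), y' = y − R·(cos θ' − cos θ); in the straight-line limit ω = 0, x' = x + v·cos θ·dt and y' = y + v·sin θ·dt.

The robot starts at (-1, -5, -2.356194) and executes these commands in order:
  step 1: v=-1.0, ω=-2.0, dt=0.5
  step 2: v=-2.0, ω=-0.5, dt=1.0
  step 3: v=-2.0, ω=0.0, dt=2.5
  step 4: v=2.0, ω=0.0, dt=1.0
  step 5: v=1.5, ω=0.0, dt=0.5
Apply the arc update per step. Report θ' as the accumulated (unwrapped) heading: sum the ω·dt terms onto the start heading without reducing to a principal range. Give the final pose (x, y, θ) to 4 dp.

(2.9290, -7.2263, -3.8562)

step 1: θ'=-3.3562 (R=0.5000) → pose (-0.5400, -4.8650, -3.3562)
step 2: θ'=-3.8562 (R=4.0000) → pose (1.2295, -5.7518, -3.8562)
step 3: θ'=-3.8562 (straight) → pose (5.0062, -9.0284, -3.8562)
step 4: θ'=-3.8562 (straight) → pose (3.4955, -7.7178, -3.8562)
step 5: θ'=-3.8562 (straight) → pose (2.9290, -7.2263, -3.8562)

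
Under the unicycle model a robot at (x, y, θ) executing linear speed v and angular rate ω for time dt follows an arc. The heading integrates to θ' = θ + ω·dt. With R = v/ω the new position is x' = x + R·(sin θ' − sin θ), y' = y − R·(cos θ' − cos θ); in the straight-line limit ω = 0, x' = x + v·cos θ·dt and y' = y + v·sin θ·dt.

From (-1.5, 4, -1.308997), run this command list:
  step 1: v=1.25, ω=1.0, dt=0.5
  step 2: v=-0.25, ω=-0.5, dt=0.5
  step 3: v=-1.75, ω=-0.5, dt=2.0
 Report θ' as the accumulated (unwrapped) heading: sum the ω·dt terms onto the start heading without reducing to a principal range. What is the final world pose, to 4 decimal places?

step 1: θ'=-0.8090 (R=1.2500) → pose (-1.1971, 3.4607, -0.8090)
step 2: θ'=-1.0590 (R=0.5000) → pose (-1.2712, 3.5610, -1.0590)
step 3: θ'=-2.0590 (R=3.5000) → pose (-1.3108, 6.9167, -2.0590)

(-1.3108, 6.9167, -2.0590)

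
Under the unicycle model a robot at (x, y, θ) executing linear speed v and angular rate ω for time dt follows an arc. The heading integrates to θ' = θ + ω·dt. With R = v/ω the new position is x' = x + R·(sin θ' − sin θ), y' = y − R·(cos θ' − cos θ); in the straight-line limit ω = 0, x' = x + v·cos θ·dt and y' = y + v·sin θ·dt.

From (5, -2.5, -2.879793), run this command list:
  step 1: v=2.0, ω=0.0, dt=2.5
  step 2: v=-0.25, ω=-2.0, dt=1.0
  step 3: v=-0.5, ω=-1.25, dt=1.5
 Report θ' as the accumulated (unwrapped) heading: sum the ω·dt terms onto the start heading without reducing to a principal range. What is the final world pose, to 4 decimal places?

step 1: θ'=-2.8798 (straight) → pose (0.1704, -3.7941, -2.8798)
step 2: θ'=-4.8798 (R=0.1250) → pose (0.3260, -3.9357, -4.8798)
step 3: θ'=-6.7548 (R=0.4000) → pose (-0.2502, -4.2254, -6.7548)

(-0.2502, -4.2254, -6.7548)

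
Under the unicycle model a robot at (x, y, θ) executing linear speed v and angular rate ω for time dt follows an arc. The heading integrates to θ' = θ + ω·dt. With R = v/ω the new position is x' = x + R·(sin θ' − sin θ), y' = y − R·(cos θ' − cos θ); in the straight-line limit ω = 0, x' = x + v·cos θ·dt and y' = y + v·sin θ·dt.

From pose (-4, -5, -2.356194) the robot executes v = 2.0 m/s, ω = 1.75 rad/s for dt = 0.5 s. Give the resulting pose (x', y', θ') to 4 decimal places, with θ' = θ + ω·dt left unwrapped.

(-4.3302, -5.9104, -1.4812)

θ' = -2.3562 + 1.75·0.5 = -1.4812
R = v/ω = 2.0/1.75 = 1.1429
x' = -4 + 1.1429·(sin -1.4812 − sin -2.3562) = -4.3302
y' = -5 − 1.1429·(cos -1.4812 − cos -2.3562) = -5.9104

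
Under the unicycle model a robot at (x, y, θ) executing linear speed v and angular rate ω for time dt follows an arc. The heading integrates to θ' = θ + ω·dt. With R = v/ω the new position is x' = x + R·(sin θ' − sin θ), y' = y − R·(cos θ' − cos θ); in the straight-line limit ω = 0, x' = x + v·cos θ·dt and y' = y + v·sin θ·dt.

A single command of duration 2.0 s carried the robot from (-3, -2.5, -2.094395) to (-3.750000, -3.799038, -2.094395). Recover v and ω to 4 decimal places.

v = 0.7500, ω = 0.0000

Δθ = -2.094395 − -2.094395 = 0.000000
ω = Δθ/dt = 0.000000/2.0 = 0.0000
ω = 0 → v = (Δx·cos θ + Δy·sin θ)/dt = 0.7500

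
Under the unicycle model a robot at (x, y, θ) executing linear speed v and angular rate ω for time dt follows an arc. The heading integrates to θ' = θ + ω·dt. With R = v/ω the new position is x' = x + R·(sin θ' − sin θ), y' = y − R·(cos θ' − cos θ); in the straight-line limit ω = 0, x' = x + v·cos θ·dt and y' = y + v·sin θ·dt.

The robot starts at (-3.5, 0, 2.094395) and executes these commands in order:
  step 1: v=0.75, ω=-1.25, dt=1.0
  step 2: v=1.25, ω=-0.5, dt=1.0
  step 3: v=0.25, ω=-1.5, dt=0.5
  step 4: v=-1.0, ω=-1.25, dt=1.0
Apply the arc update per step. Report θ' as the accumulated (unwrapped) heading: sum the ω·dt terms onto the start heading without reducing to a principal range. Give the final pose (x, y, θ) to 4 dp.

step 1: θ'=0.8444 (R=-0.6000) → pose (-3.4289, 0.6985, 0.8444)
step 2: θ'=0.3444 (R=-2.5000) → pose (-2.4041, 1.3913, 0.3444)
step 3: θ'=-0.4056 (R=-0.1667) → pose (-2.2820, 1.3875, -0.4056)
step 4: θ'=-1.6556 (R=0.8000) → pose (-2.7635, 2.1904, -1.6556)

(-2.7635, 2.1904, -1.6556)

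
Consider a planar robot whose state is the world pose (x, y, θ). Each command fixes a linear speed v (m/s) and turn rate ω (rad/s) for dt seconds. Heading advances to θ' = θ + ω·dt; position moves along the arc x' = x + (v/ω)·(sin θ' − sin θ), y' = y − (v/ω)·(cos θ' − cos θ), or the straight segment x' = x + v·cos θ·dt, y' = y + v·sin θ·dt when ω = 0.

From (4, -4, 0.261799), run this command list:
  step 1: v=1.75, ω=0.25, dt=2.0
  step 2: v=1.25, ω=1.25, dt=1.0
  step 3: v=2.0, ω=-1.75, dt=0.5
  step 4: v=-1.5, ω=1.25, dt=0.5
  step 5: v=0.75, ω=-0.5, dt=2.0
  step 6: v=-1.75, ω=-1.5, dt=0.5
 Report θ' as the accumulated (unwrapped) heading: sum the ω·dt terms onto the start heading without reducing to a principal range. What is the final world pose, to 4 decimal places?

(6.7870, 0.1305, 0.0118)

step 1: θ'=0.7618 (R=7.0000) → pose (7.0198, -2.3037, 0.7618)
step 2: θ'=2.0118 (R=1.0000) → pose (7.2339, -1.1532, 2.0118)
step 3: θ'=1.1368 (R=-1.1429) → pose (7.2305, -0.1848, 1.1368)
step 4: θ'=1.7618 (R=-1.2000) → pose (7.1411, -0.9173, 1.7618)
step 5: θ'=0.7618 (R=-1.5000) → pose (7.5785, 0.4529, 0.7618)
step 6: θ'=0.0118 (R=1.1667) → pose (6.7870, 0.1305, 0.0118)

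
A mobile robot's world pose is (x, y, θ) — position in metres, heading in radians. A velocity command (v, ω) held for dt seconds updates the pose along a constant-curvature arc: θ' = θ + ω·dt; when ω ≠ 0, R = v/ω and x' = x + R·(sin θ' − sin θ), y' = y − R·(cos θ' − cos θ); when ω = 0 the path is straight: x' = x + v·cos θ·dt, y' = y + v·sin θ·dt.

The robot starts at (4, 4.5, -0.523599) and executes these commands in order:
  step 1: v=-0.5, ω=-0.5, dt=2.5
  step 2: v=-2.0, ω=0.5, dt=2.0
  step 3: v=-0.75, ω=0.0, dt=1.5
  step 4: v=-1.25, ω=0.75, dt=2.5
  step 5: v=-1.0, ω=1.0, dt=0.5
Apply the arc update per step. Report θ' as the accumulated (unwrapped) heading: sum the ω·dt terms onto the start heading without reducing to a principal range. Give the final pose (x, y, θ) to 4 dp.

step 1: θ'=-1.7736 (R=1.0000) → pose (3.5205, 5.5674, -1.7736)
step 2: θ'=-0.7736 (R=-4.0000) → pose (2.3973, 9.2347, -0.7736)
step 3: θ'=-0.7736 (straight) → pose (1.5925, 10.0208, -0.7736)
step 4: θ'=1.1014 (R=-1.6667) → pose (-1.0584, 9.5823, 1.1014)
step 5: θ'=1.6014 (R=-1.0000) → pose (-1.1661, 9.0994, 1.6014)

(-1.1661, 9.0994, 1.6014)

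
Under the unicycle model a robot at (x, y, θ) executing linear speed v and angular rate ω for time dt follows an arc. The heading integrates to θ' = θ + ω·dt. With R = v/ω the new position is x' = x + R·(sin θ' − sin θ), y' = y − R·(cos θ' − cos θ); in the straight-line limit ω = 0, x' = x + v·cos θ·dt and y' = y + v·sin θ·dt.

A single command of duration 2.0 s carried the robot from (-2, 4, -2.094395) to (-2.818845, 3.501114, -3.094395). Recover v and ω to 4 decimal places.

v = 0.5000, ω = -0.5000

Δθ = -3.094395 − -2.094395 = -1.000000
ω = Δθ/dt = -1.000000/2.0 = -0.5000
R = Δx/(sin θ' − sin θ) = -1.0000
v = R·ω = -1.0000·-0.5000 = 0.5000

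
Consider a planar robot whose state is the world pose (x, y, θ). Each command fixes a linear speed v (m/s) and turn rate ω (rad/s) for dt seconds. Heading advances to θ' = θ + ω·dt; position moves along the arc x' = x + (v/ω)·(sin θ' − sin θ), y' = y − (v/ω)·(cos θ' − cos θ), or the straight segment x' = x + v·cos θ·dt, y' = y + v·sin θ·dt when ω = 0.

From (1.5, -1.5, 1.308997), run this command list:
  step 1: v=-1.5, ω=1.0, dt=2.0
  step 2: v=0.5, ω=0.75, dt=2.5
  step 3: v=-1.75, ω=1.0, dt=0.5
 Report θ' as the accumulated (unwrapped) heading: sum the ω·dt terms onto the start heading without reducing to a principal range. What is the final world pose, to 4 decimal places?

step 1: θ'=3.3090 (R=-1.5000) → pose (3.1988, -3.3673, 3.3090)
step 2: θ'=5.1840 (R=0.6667) → pose (2.7160, -4.3275, 5.1840)
step 3: θ'=5.6840 (R=-1.7500) → pose (2.1440, -3.6774, 5.6840)

(2.1440, -3.6774, 5.6840)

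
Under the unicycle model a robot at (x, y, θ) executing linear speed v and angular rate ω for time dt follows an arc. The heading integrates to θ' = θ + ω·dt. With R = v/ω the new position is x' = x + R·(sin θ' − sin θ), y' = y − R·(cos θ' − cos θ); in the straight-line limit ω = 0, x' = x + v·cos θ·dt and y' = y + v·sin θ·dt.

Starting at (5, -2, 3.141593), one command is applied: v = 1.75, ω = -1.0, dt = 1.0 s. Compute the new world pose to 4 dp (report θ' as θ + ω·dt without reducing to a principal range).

(3.5274, -1.1955, 2.1416)

θ' = 3.1416 + -1.0·1.0 = 2.1416
R = v/ω = 1.75/-1.0 = -1.7500
x' = 5 + -1.7500·(sin 2.1416 − sin 3.1416) = 3.5274
y' = -2 − -1.7500·(cos 2.1416 − cos 3.1416) = -1.1955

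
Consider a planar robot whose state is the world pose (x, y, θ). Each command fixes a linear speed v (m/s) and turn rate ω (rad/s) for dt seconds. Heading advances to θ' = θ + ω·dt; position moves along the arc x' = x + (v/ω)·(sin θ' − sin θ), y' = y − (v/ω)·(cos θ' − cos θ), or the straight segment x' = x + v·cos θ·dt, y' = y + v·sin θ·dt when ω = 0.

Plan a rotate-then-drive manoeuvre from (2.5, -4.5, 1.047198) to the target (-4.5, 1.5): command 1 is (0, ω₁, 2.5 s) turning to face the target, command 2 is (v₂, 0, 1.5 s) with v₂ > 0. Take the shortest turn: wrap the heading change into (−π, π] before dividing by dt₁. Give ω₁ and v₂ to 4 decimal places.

heading to target = atan2(1.5−-4.5, -4.5−2.5) = 2.4330
Δθ = wrap(2.4330 − 1.0472) = 1.3858; ω₁ = Δθ/dt₁ = 0.5543
distance = √((-4.5−2.5)² + (1.5−-4.5)²) = 9.2195; v₂ = distance/dt₂ = 6.1464

ω₁ = 0.5543, v₂ = 6.1464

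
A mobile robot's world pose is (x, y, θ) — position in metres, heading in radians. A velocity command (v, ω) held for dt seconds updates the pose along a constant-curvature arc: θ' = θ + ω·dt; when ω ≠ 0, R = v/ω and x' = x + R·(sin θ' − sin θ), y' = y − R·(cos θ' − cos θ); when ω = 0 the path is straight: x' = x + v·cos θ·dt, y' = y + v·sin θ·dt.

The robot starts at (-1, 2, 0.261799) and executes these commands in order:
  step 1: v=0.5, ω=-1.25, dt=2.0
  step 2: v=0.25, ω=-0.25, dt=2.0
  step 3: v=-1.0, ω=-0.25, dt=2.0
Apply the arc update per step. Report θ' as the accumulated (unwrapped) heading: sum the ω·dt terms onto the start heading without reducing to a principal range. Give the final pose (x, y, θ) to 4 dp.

step 1: θ'=-2.2382 (R=-0.4000) → pose (-0.5823, 1.3660, -2.2382)
step 2: θ'=-2.7382 (R=-1.0000) → pose (-0.9752, 1.0653, -2.7382)
step 3: θ'=-3.2382 (R=4.0000) → pose (0.9808, 1.3677, -3.2382)

(0.9808, 1.3677, -3.2382)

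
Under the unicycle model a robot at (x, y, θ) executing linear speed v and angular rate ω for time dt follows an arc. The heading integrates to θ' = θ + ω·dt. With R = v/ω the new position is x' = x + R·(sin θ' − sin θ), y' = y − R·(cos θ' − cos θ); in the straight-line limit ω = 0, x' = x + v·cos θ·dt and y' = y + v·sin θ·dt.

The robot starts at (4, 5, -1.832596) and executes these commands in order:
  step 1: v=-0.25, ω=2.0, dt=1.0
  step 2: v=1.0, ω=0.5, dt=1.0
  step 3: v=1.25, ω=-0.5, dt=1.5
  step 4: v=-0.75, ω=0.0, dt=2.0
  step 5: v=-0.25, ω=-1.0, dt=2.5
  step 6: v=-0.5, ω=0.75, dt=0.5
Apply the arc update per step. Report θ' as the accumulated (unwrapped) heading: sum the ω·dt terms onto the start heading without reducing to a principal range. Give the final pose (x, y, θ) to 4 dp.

(5.0923, 6.8383, -2.2076)

step 1: θ'=0.1674 (R=-0.1250) → pose (3.8584, 5.1556, 0.1674)
step 2: θ'=0.6674 (R=2.0000) → pose (4.7631, 5.5568, 0.6674)
step 3: θ'=-0.0826 (R=-2.5000) → pose (6.5167, 6.0847, -0.0826)
step 4: θ'=-0.0826 (straight) → pose (5.0218, 6.2084, -0.0826)
step 5: θ'=-2.5826 (R=0.2500) → pose (4.9099, 6.6695, -2.5826)
step 6: θ'=-2.2076 (R=-0.6667) → pose (5.0923, 6.8383, -2.2076)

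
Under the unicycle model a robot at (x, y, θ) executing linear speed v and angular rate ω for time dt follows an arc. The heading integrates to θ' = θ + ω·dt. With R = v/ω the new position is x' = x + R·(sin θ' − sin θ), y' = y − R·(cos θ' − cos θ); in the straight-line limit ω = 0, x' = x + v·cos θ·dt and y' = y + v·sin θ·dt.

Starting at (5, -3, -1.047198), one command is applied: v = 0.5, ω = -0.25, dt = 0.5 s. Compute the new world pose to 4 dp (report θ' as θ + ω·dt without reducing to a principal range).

(5.1112, -3.2237, -1.1722)

θ' = -1.0472 + -0.25·0.5 = -1.1722
R = v/ω = 0.5/-0.25 = -2.0000
x' = 5 + -2.0000·(sin -1.1722 − sin -1.0472) = 5.1112
y' = -3 − -2.0000·(cos -1.1722 − cos -1.0472) = -3.2237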